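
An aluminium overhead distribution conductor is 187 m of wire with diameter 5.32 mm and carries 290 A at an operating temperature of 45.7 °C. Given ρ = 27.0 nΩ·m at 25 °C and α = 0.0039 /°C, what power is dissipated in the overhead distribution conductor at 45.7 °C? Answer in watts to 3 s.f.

ρ = 27.0 nΩ·m = 2.70×10^-8 Ω·m
A = π(d/2)² = π(2.6600e-03 m)² = 2.223e-05 m²
R₍25₎ = ρL/A = (2.70×10^-8)(187)/(2.223e-05) = 0.2271 Ω
R₍45.7₎ = R₍25₎(1 + αΔT) = 0.2271 × (1 + 0.0039×20.7) = 0.2455 Ω
P = I²R = (290)² × 0.2455 = 20600 W

20600 W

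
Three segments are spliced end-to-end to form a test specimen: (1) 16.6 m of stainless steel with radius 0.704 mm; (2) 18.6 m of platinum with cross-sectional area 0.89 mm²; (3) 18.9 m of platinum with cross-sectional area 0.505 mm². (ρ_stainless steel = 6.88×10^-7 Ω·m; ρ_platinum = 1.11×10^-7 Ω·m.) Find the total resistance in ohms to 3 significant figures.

Seg 1: A = πr² = π(7.0400e-04 m)² = 1.557e-06 m²
R_1 = (6.88×10^-7)(16.6)/(1.557e-06) = 7.335 Ω
Seg 2: A = 0.89 mm² = 8.900e-07 m²
R_2 = (1.11×10^-7)(18.6)/(8.900e-07) = 2.32 Ω
Seg 3: A = 0.505 mm² = 5.050e-07 m²
R_3 = (1.11×10^-7)(18.9)/(5.050e-07) = 4.154 Ω
R_total = R_1 + R_2 + R_3 = 13.8 Ω

13.8 Ω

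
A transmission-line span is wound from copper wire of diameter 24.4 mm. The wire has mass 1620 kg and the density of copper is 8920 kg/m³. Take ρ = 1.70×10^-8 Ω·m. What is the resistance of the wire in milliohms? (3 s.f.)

14.1 mΩ

A = π(d/2)² = π(1.2200e-02 m)² = 4.6759e-04 m²
L = m/(density·A) = 1620/(8920×4.6759e-04) = 388.4 m
R = ρL/A = (1.70×10^-8)(388.4)/(4.6759e-04) = 14.1 mΩ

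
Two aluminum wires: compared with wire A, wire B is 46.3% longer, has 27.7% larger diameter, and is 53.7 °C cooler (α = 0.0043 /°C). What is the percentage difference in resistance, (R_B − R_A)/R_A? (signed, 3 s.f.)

-31.0%

R ∝ ρL/d² with ρ ∝ (1+αΔT), so R_B/R_A = (1 + 46.3/100) × (1 + 27.7/100)⁻² × (1 − 0.0043×53.7)
= 1.463 × 0.6132 × 0.7691 = 0.69
(R_B − R_A)/R_A = 0.69 − 1 = -31.0%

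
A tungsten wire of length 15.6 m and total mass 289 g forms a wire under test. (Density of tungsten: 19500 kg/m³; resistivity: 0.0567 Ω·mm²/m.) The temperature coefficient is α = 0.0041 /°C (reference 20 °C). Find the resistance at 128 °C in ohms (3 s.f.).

1.34 Ω

ρ = 0.0567 Ω·mm²/m = 5.67×10^-8 Ω·m
A = m/(density·L) = 0.289/(19500×15.6) = 9.5003e-07 m²
R = ρL/A = (5.67×10^-8)(15.6)/(9.5003e-07) = 0.931 Ω
R(128 °C) = 0.931 × (1 + 0.0041×108) = 1.34 Ω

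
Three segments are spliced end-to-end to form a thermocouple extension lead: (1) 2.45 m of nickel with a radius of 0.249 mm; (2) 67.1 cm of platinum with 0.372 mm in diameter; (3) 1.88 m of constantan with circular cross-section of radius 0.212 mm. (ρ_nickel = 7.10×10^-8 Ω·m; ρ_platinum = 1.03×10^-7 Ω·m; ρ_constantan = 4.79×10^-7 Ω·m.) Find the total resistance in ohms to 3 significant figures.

7.91 Ω

Seg 1: A = πr² = π(2.4900e-04 m)² = 1.948e-07 m²
R_1 = (7.10×10^-8)(2.45)/(1.948e-07) = 0.8931 Ω
Seg 2: A = π(d/2)² = π(1.8600e-04 m)² = 1.087e-07 m²
R_2 = (1.03×10^-7)(0.671)/(1.087e-07) = 0.6359 Ω
Seg 3: A = πr² = π(2.1200e-04 m)² = 1.412e-07 m²
R_3 = (4.79×10^-7)(1.88)/(1.412e-07) = 6.378 Ω
R_total = R_1 + R_2 + R_3 = 7.91 Ω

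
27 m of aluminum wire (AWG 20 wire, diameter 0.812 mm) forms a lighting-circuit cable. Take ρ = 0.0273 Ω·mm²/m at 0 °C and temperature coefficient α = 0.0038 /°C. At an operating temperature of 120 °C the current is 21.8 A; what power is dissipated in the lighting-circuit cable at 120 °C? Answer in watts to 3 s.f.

ρ = 0.0273 Ω·mm²/m = 2.73×10^-8 Ω·m
A = π(0.812/2 mm)² = π(4.0600e-04 m)² = 5.178e-07 m²
R₍0₎ = ρL/A = (2.73×10^-8)(27)/(5.178e-07) = 1.423 Ω
R₍120₎ = R₍0₎(1 + αΔT) = 1.423 × (1 + 0.0038×120) = 2.072 Ω
P = I²R = (21.8)² × 2.072 = 985 W

985 W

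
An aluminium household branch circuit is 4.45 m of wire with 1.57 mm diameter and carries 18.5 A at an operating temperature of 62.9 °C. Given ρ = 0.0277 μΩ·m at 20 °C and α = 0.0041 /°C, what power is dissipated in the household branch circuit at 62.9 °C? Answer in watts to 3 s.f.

ρ = 0.0277 μΩ·m = 2.77×10^-8 Ω·m
A = π(d/2)² = π(7.8500e-04 m)² = 1.936e-06 m²
R₍20₎ = ρL/A = (2.77×10^-8)(4.45)/(1.936e-06) = 0.06367 Ω
R₍62.9₎ = R₍20₎(1 + αΔT) = 0.06367 × (1 + 0.0041×42.9) = 0.07487 Ω
P = I²R = (18.5)² × 0.07487 = 25.6 W

25.6 W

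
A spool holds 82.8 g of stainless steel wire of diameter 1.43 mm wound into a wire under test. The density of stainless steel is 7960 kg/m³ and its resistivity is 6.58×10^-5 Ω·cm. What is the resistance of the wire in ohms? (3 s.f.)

2.65 Ω

ρ = 6.58×10^-5 Ω·cm = 6.58×10^-7 Ω·m
A = π(d/2)² = π(7.1500e-04 m)² = 1.6061e-06 m²
L = m/(density·A) = 0.0828/(7960×1.6061e-06) = 6.477 m
R = ρL/A = (6.58×10^-7)(6.477)/(1.6061e-06) = 2.65 Ω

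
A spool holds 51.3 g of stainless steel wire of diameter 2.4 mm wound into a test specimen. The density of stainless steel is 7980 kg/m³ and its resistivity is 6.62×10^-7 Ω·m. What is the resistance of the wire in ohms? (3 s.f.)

A = π(d/2)² = π(1.2000e-03 m)² = 4.5239e-06 m²
L = m/(density·A) = 0.0513/(7980×4.5239e-06) = 1.421 m
R = ρL/A = (6.62×10^-7)(1.421)/(4.5239e-06) = 0.208 Ω

0.208 Ω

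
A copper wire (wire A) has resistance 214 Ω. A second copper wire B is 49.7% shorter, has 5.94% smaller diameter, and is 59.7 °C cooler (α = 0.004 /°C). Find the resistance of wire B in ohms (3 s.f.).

92.6 Ω

R ∝ ρL/d² with ρ ∝ (1+αΔT), so R_B/R_A = (1 − 49.7/100) × (1 − 5.94/100)⁻² × (1 − 0.004×59.7)
= 0.503 × 1.13 × 0.7612 = 0.4328
R_B = 0.4328 × 214 = 92.6 Ω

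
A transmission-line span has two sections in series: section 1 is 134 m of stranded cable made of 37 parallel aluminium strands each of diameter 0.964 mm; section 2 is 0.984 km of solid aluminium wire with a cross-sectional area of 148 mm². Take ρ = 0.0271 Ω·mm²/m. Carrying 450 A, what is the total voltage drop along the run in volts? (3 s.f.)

ρ = 0.0271 Ω·mm²/m = 2.71×10^-8 Ω·m
Section 1: A_strand = π(4.8200e-04)² = 7.299e-07 m²; R₁ = ρL/(N·A_s) = (2.71×10^-8)(134)/(37×7.299e-07) = 0.1345 Ω
Section 2: A = 148 mm² = 1.480e-04 m²
R₂ = (2.71×10^-8)(984)/(1.480e-04) = 0.1802 Ω
R = R₁ + R₂ = 0.3146 Ω
V = IR = 450 × 0.3146 = 142 V

142 V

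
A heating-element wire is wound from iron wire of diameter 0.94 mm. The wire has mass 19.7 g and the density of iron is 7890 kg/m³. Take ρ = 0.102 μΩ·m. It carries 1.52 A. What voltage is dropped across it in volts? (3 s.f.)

0.804 V

ρ = 0.102 μΩ·m = 1.02×10^-7 Ω·m
A = π(d/2)² = π(4.7000e-04 m)² = 6.9398e-07 m²
L = m/(density·A) = 0.0197/(7890×6.9398e-07) = 3.598 m
R = ρL/A = (1.02×10^-7)(3.598)/(6.9398e-07) = 0.5288 Ω
V = IR = 1.52 × 0.5288 = 0.804 V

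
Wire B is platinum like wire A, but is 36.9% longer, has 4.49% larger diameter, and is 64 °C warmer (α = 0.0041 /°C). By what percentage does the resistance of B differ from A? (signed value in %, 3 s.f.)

R ∝ ρL/d² with ρ ∝ (1+αΔT), so R_B/R_A = (1 + 36.9/100) × (1 + 4.49/100)⁻² × (1 + 0.0041×64)
= 1.369 × 0.9159 × 1.262 = 1.583
(R_B − R_A)/R_A = 1.583 − 1 = 58.3%

58.3%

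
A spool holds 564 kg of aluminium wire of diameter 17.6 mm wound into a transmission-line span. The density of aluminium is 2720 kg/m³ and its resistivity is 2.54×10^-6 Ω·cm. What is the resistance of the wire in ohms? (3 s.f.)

0.0890 Ω

ρ = 2.54×10^-6 Ω·cm = 2.54×10^-8 Ω·m
A = π(d/2)² = π(8.8000e-03 m)² = 2.4328e-04 m²
L = m/(density·A) = 564/(2720×2.4328e-04) = 852.3 m
R = ρL/A = (2.54×10^-8)(852.3)/(2.4328e-04) = 0.0890 Ω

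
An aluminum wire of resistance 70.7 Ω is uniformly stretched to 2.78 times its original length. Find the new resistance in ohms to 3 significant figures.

Volume constant ⇒ A' = A/k with k = 2.78. R' = ρ(kL)/(A/k) = k²R.
R' = 7.728 × 70.7 = 546 Ω

546 Ω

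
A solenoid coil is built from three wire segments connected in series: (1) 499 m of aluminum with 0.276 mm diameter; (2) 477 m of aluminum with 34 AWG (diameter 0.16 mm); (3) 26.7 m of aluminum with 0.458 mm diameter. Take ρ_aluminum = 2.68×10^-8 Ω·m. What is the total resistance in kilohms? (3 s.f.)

Seg 1: A = π(d/2)² = π(1.3800e-04 m)² = 5.983e-08 m²
R_1 = (2.68×10^-8)(499)/(5.983e-08) = 223.5 Ω
Seg 2: A = π(0.16/2 mm)² = π(8.0000e-05 m)² = 2.011e-08 m²
R_2 = (2.68×10^-8)(477)/(2.011e-08) = 635.8 Ω
Seg 3: A = π(d/2)² = π(2.2900e-04 m)² = 1.647e-07 m²
R_3 = (2.68×10^-8)(26.7)/(1.647e-07) = 4.343 Ω
R_total = R_1 + R_2 + R_3 = 0.864 kΩ

0.864 kΩ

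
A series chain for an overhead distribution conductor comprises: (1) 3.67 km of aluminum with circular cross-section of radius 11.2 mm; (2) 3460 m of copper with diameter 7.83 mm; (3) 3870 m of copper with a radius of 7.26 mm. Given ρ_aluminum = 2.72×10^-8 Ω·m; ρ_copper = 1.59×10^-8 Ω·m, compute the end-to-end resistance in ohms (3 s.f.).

1.77 Ω

Seg 1: A = πr² = π(1.1200e-02 m)² = 3.941e-04 m²
R_1 = (2.72×10^-8)(3670)/(3.941e-04) = 0.2533 Ω
Seg 2: A = π(d/2)² = π(3.9150e-03 m)² = 4.815e-05 m²
R_2 = (1.59×10^-8)(3460)/(4.815e-05) = 1.143 Ω
Seg 3: A = πr² = π(7.2600e-03 m)² = 1.656e-04 m²
R_3 = (1.59×10^-8)(3870)/(1.656e-04) = 0.3716 Ω
R_total = R_1 + R_2 + R_3 = 1.77 Ω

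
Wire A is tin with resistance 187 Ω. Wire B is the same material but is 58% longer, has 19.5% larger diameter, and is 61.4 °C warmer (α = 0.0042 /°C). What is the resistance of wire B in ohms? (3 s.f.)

260 Ω

R ∝ ρL/d² with ρ ∝ (1+αΔT), so R_B/R_A = (1 + 58/100) × (1 + 19.5/100)⁻² × (1 + 0.0042×61.4)
= 1.58 × 0.7003 × 1.258 = 1.392
R_B = 1.392 × 187 = 260 Ω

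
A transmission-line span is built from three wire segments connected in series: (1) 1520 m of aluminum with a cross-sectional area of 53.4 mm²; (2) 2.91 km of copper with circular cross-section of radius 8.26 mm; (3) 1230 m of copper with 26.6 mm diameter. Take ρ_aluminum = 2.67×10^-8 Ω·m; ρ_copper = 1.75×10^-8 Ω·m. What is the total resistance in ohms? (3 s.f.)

1.04 Ω

Seg 1: A = 53.4 mm² = 5.340e-05 m²
R_1 = (2.67×10^-8)(1520)/(5.340e-05) = 0.76 Ω
Seg 2: A = πr² = π(8.2600e-03 m)² = 2.143e-04 m²
R_2 = (1.75×10^-8)(2910)/(2.143e-04) = 0.2376 Ω
Seg 3: A = π(d/2)² = π(1.3300e-02 m)² = 5.557e-04 m²
R_3 = (1.75×10^-8)(1230)/(5.557e-04) = 0.03873 Ω
R_total = R_1 + R_2 + R_3 = 1.04 Ω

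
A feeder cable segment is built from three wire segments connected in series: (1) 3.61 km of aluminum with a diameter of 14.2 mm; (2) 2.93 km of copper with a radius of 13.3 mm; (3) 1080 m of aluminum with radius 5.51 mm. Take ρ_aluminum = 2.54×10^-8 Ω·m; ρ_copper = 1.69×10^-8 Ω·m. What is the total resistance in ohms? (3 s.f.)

0.956 Ω

Seg 1: A = π(d/2)² = π(7.1000e-03 m)² = 1.584e-04 m²
R_1 = (2.54×10^-8)(3610)/(1.584e-04) = 0.579 Ω
Seg 2: A = πr² = π(1.3300e-02 m)² = 5.557e-04 m²
R_2 = (1.69×10^-8)(2930)/(5.557e-04) = 0.0891 Ω
Seg 3: A = πr² = π(5.5100e-03 m)² = 9.538e-05 m²
R_3 = (2.54×10^-8)(1080)/(9.538e-05) = 0.2876 Ω
R_total = R_1 + R_2 + R_3 = 0.956 Ω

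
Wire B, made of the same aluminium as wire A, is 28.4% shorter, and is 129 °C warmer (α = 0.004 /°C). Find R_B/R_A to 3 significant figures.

1.09

R ∝ ρL/d² with ρ ∝ (1+αΔT), so R_B/R_A = (1 − 28.4/100) × (1 + 0.004×129)
= 0.716 × 1.516 = 1.09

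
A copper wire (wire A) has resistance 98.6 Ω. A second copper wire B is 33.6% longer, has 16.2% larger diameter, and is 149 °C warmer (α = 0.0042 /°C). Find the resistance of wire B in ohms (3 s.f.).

159 Ω

R ∝ ρL/d² with ρ ∝ (1+αΔT), so R_B/R_A = (1 + 33.6/100) × (1 + 16.2/100)⁻² × (1 + 0.0042×149)
= 1.336 × 0.7406 × 1.626 = 1.609
R_B = 1.609 × 98.6 = 159 Ω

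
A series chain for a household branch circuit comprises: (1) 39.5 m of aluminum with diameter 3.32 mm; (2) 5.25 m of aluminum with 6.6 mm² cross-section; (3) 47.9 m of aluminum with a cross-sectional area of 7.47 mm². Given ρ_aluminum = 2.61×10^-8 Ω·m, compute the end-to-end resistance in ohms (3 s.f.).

Seg 1: A = π(d/2)² = π(1.6600e-03 m)² = 8.657e-06 m²
R_1 = (2.61×10^-8)(39.5)/(8.657e-06) = 0.1191 Ω
Seg 2: A = 6.6 mm² = 6.600e-06 m²
R_2 = (2.61×10^-8)(5.25)/(6.600e-06) = 0.02076 Ω
Seg 3: A = 7.47 mm² = 7.470e-06 m²
R_3 = (2.61×10^-8)(47.9)/(7.470e-06) = 0.1674 Ω
R_total = R_1 + R_2 + R_3 = 0.307 Ω

0.307 Ω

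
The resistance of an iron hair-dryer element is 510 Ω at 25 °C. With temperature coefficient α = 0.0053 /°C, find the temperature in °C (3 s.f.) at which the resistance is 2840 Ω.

887 °C

R = R₀(1 + α(T − T₀)) ⇒ T = T₀ + (R/R₀ − 1)/α
T = 25 + (2840/510 − 1)/0.0053 = 25 + (4.569)/0.0053 = 887 °C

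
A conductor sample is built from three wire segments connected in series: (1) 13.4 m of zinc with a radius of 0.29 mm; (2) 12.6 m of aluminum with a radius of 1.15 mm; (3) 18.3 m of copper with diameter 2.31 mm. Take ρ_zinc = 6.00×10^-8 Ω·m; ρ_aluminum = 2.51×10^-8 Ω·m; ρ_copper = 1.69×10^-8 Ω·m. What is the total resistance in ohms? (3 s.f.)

Seg 1: A = πr² = π(2.9000e-04 m)² = 2.642e-07 m²
R_1 = (6.00×10^-8)(13.4)/(2.642e-07) = 3.043 Ω
Seg 2: A = πr² = π(1.1500e-03 m)² = 4.155e-06 m²
R_2 = (2.51×10^-8)(12.6)/(4.155e-06) = 0.07612 Ω
Seg 3: A = π(d/2)² = π(1.1550e-03 m)² = 4.191e-06 m²
R_3 = (1.69×10^-8)(18.3)/(4.191e-06) = 0.07379 Ω
R_total = R_1 + R_2 + R_3 = 3.19 Ω

3.19 Ω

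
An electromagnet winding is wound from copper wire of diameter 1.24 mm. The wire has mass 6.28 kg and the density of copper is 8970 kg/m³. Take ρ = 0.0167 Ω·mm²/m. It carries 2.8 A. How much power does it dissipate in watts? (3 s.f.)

ρ = 0.0167 Ω·mm²/m = 1.67×10^-8 Ω·m
A = π(d/2)² = π(6.2000e-04 m)² = 1.2076e-06 m²
L = m/(density·A) = 6.28/(8970×1.2076e-06) = 579.7 m
R = ρL/A = (1.67×10^-8)(579.7)/(1.2076e-06) = 8.017 Ω
P = I²R = (2.8)² × 8.017 = 62.9 W

62.9 W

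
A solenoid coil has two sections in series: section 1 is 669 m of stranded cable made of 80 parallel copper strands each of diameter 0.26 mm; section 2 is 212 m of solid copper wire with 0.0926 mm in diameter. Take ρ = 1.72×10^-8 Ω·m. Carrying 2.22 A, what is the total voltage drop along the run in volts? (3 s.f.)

Section 1: A_strand = π(1.3000e-04)² = 5.309e-08 m²; R₁ = ρL/(N·A_s) = (1.72×10^-8)(669)/(80×5.309e-08) = 2.709 Ω
Section 2: A = π(d/2)² = π(4.6300e-05 m)² = 6.735e-09 m²
R₂ = (1.72×10^-8)(212)/(6.735e-09) = 541.4 Ω
R = R₁ + R₂ = 544.2 Ω
V = IR = 2.22 × 544.2 = 1210 V

1210 V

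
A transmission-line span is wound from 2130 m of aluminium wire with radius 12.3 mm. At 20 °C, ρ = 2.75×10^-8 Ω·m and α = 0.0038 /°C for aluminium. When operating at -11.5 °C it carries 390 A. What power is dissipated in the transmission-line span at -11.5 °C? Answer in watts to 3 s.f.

16500 W

A = πr² = π(1.2300e-02 m)² = 4.753e-04 m²
R₍20₎ = ρL/A = (2.75×10^-8)(2130)/(4.753e-04) = 0.1232 Ω
R₍-11.5₎ = R₍20₎(1 + αΔT) = 0.1232 × (1 + 0.0038×-31.5) = 0.1085 Ω
P = I²R = (390)² × 0.1085 = 16500 W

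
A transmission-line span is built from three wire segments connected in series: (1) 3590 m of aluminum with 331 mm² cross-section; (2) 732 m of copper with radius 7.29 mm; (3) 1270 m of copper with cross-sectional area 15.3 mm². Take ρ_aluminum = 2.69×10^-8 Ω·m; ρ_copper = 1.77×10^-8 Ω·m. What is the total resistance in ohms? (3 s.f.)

1.84 Ω

Seg 1: A = 331 mm² = 3.310e-04 m²
R_1 = (2.69×10^-8)(3590)/(3.310e-04) = 0.2918 Ω
Seg 2: A = πr² = π(7.2900e-03 m)² = 1.670e-04 m²
R_2 = (1.77×10^-8)(732)/(1.670e-04) = 0.0776 Ω
Seg 3: A = 15.3 mm² = 1.530e-05 m²
R_3 = (1.77×10^-8)(1270)/(1.530e-05) = 1.469 Ω
R_total = R_1 + R_2 + R_3 = 1.84 Ω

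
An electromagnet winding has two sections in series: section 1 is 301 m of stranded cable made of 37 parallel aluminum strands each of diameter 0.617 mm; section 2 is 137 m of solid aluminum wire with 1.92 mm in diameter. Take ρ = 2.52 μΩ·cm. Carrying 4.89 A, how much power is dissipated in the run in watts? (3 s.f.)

ρ = 2.52 μΩ·cm = 2.52×10^-8 Ω·m
Section 1: A_strand = π(3.0850e-04)² = 2.990e-07 m²; R₁ = ρL/(N·A_s) = (2.52×10^-8)(301)/(37×2.990e-07) = 0.6857 Ω
Section 2: A = π(d/2)² = π(9.6000e-04 m)² = 2.895e-06 m²
R₂ = (2.52×10^-8)(137)/(2.895e-06) = 1.192 Ω
R = R₁ + R₂ = 1.878 Ω
P = I²R = (4.89)² × 1.878 = 44.9 W

44.9 W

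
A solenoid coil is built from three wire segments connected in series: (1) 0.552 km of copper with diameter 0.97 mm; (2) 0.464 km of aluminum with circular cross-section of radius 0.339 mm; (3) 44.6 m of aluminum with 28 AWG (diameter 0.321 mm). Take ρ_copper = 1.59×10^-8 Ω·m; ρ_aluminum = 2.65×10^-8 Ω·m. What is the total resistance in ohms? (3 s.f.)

60.5 Ω

Seg 1: A = π(d/2)² = π(4.8500e-04 m)² = 7.390e-07 m²
R_1 = (1.59×10^-8)(552)/(7.390e-07) = 11.88 Ω
Seg 2: A = πr² = π(3.3900e-04 m)² = 3.610e-07 m²
R_2 = (2.65×10^-8)(464)/(3.610e-07) = 34.06 Ω
Seg 3: A = π(0.321/2 mm)² = π(1.6050e-04 m)² = 8.093e-08 m²
R_3 = (2.65×10^-8)(44.6)/(8.093e-08) = 14.6 Ω
R_total = R_1 + R_2 + R_3 = 60.5 Ω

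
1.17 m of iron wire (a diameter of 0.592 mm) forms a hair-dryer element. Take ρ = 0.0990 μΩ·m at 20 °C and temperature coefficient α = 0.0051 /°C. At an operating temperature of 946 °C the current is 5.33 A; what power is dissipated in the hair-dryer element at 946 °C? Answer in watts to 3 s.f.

ρ = 0.0990 μΩ·m = 9.90×10^-8 Ω·m
A = π(d/2)² = π(2.9600e-04 m)² = 2.753e-07 m²
R₍20₎ = ρL/A = (9.90×10^-8)(1.17)/(2.753e-07) = 0.4208 Ω
R₍946₎ = R₍20₎(1 + αΔT) = 0.4208 × (1 + 0.0051×926) = 2.408 Ω
P = I²R = (5.33)² × 2.408 = 68.4 W

68.4 W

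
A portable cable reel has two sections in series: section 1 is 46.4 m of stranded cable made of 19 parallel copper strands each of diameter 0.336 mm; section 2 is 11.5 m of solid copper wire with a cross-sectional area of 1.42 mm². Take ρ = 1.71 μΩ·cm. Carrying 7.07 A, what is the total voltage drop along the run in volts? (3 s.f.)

4.31 V

ρ = 1.71 μΩ·cm = 1.71×10^-8 Ω·m
Section 1: A_strand = π(1.6800e-04)² = 8.867e-08 m²; R₁ = ρL/(N·A_s) = (1.71×10^-8)(46.4)/(19×8.867e-08) = 0.471 Ω
Section 2: A = 1.42 mm² = 1.420e-06 m²
R₂ = (1.71×10^-8)(11.5)/(1.420e-06) = 0.1385 Ω
R = R₁ + R₂ = 0.6095 Ω
V = IR = 7.07 × 0.6095 = 4.31 V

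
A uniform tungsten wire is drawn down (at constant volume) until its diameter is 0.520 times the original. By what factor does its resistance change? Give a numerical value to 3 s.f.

13.7

Volume constant ⇒ L' = L/r² with r = 0.52. R' = ρL'/A' = ρ(L/r²)/(πr²d₀²/4) = R/r⁴.
Factor = 13.7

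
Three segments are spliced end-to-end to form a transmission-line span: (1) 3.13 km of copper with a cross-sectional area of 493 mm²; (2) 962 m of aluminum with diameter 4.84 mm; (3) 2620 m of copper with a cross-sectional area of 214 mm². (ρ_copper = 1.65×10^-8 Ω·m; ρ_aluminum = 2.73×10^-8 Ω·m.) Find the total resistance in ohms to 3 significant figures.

1.73 Ω

Seg 1: A = 493 mm² = 4.930e-04 m²
R_1 = (1.65×10^-8)(3130)/(4.930e-04) = 0.1048 Ω
Seg 2: A = π(d/2)² = π(2.4200e-03 m)² = 1.840e-05 m²
R_2 = (2.73×10^-8)(962)/(1.840e-05) = 1.427 Ω
Seg 3: A = 214 mm² = 2.140e-04 m²
R_3 = (1.65×10^-8)(2620)/(2.140e-04) = 0.202 Ω
R_total = R_1 + R_2 + R_3 = 1.73 Ω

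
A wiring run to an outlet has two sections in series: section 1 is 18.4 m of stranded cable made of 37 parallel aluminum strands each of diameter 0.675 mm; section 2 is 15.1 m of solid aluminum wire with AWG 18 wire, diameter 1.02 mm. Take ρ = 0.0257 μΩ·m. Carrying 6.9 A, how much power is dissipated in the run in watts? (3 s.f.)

ρ = 0.0257 μΩ·m = 2.57×10^-8 Ω·m
Section 1: A_strand = π(3.3750e-04)² = 3.578e-07 m²; R₁ = ρL/(N·A_s) = (2.57×10^-8)(18.4)/(37×3.578e-07) = 0.03572 Ω
Section 2: A = π(1.02/2 mm)² = π(5.1000e-04 m)² = 8.171e-07 m²
R₂ = (2.57×10^-8)(15.1)/(8.171e-07) = 0.4749 Ω
R = R₁ + R₂ = 0.5106 Ω
P = I²R = (6.9)² × 0.5106 = 24.3 W

24.3 W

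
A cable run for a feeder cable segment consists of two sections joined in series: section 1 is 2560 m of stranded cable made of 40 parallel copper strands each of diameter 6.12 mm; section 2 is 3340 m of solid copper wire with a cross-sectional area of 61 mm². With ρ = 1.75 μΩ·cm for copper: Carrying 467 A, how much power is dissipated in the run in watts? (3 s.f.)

ρ = 1.75 μΩ·cm = 1.75×10^-8 Ω·m
Section 1: A_strand = π(3.0600e-03)² = 2.942e-05 m²; R₁ = ρL/(N·A_s) = (1.75×10^-8)(2560)/(40×2.942e-05) = 0.03807 Ω
Section 2: A = 61 mm² = 6.100e-05 m²
R₂ = (1.75×10^-8)(3340)/(6.100e-05) = 0.9582 Ω
R = R₁ + R₂ = 0.9963 Ω
P = I²R = (467)² × 0.9963 = 2.17×10^5 W

2.17×10^5 W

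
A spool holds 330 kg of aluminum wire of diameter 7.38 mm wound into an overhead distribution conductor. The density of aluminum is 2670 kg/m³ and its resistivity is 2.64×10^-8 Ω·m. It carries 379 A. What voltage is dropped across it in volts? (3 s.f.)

676 V

A = π(d/2)² = π(3.6900e-03 m)² = 4.2776e-05 m²
L = m/(density·A) = 330/(2670×4.2776e-05) = 2889 m
R = ρL/A = (2.64×10^-8)(2889)/(4.2776e-05) = 1.783 Ω
V = IR = 379 × 1.783 = 676 V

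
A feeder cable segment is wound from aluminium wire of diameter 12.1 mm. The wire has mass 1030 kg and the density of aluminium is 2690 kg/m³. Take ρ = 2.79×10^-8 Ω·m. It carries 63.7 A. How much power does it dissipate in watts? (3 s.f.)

3280 W

A = π(d/2)² = π(6.0500e-03 m)² = 1.1499e-04 m²
L = m/(density·A) = 1030/(2690×1.1499e-04) = 3330 m
R = ρL/A = (2.79×10^-8)(3330)/(1.1499e-04) = 0.8079 Ω
P = I²R = (63.7)² × 0.8079 = 3280 W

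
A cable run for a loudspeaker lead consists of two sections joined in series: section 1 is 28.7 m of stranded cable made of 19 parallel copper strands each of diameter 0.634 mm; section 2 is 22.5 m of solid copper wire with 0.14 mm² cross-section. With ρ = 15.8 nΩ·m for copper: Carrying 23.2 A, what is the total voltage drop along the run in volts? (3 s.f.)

60.7 V

ρ = 15.8 nΩ·m = 1.58×10^-8 Ω·m
Section 1: A_strand = π(3.1700e-04)² = 3.157e-07 m²; R₁ = ρL/(N·A_s) = (1.58×10^-8)(28.7)/(19×3.157e-07) = 0.0756 Ω
Section 2: A = 0.14 mm² = 1.400e-07 m²
R₂ = (1.58×10^-8)(22.5)/(1.400e-07) = 2.539 Ω
R = R₁ + R₂ = 2.615 Ω
V = IR = 23.2 × 2.615 = 60.7 V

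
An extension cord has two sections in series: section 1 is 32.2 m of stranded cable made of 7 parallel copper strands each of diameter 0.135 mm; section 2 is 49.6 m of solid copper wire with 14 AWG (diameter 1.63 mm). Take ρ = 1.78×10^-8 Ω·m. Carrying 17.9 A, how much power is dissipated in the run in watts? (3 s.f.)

1970 W

Section 1: A_strand = π(6.7500e-05)² = 1.431e-08 m²; R₁ = ρL/(N·A_s) = (1.78×10^-8)(32.2)/(7×1.431e-08) = 5.72 Ω
Section 2: A = π(1.63/2 mm)² = π(8.1500e-04 m)² = 2.087e-06 m²
R₂ = (1.78×10^-8)(49.6)/(2.087e-06) = 0.4231 Ω
R = R₁ + R₂ = 6.143 Ω
P = I²R = (17.9)² × 6.143 = 1970 W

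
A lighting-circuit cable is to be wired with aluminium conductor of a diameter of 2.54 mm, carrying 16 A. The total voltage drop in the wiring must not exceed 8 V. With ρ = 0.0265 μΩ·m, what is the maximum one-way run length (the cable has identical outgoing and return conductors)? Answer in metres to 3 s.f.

ρ = 0.0265 μΩ·m = 2.65×10^-8 Ω·m
A = π(d/2)² = π(1.2700e-03 m)² = 5.067e-06 m²
L_max = V_max·A/(2·ρI) = (8)(5.067e-06)/(2×2.65×10^-8×16) = 47.8 m

47.8 m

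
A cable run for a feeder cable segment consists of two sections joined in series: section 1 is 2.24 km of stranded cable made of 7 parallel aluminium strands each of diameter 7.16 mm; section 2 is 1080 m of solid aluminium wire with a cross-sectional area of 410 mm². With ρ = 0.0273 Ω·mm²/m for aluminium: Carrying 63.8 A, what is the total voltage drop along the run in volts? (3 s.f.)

18.4 V

ρ = 0.0273 Ω·mm²/m = 2.73×10^-8 Ω·m
Section 1: A_strand = π(3.5800e-03)² = 4.026e-05 m²; R₁ = ρL/(N·A_s) = (2.73×10^-8)(2240)/(7×4.026e-05) = 0.217 Ω
Section 2: A = 410 mm² = 4.100e-04 m²
R₂ = (2.73×10^-8)(1080)/(4.100e-04) = 0.07191 Ω
R = R₁ + R₂ = 0.2889 Ω
V = IR = 63.8 × 0.2889 = 18.4 V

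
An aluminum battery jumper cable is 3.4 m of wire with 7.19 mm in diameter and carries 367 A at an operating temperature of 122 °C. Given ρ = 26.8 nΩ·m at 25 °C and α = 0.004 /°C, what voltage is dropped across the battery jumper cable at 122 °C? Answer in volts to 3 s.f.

1.14 V

ρ = 26.8 nΩ·m = 2.68×10^-8 Ω·m
A = π(d/2)² = π(3.5950e-03 m)² = 4.060e-05 m²
R₍25₎ = ρL/A = (2.68×10^-8)(3.4)/(4.060e-05) = 0.002244 Ω
R₍122₎ = R₍25₎(1 + αΔT) = 0.002244 × (1 + 0.004×97) = 0.003115 Ω
V = IR = 367 × 0.003115 = 1.14 V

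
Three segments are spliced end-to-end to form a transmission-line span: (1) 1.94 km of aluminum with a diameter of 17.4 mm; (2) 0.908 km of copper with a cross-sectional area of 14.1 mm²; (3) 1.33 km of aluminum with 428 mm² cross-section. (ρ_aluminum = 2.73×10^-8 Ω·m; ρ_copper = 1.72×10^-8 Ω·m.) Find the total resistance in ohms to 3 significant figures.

1.42 Ω

Seg 1: A = π(d/2)² = π(8.7000e-03 m)² = 2.378e-04 m²
R_1 = (2.73×10^-8)(1940)/(2.378e-04) = 0.2227 Ω
Seg 2: A = 14.1 mm² = 1.410e-05 m²
R_2 = (1.72×10^-8)(908)/(1.410e-05) = 1.108 Ω
Seg 3: A = 428 mm² = 4.280e-04 m²
R_3 = (2.73×10^-8)(1330)/(4.280e-04) = 0.08483 Ω
R_total = R_1 + R_2 + R_3 = 1.42 Ω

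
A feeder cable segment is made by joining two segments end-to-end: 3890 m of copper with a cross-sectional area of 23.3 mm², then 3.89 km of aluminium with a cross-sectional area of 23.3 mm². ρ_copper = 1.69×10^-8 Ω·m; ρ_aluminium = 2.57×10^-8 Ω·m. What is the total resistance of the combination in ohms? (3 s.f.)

Segment 1: A = 23.3 mm² = 2.330e-05 m²
R₁ = ρL/A = (1.69×10^-8)(3890)/(2.330e-05) = 2.822 Ω
R₂ = (2.57×10^-8)(3890)/(2.330e-05) = 4.291 Ω
R = R₁ + R₂ = 7.11 Ω

7.11 Ω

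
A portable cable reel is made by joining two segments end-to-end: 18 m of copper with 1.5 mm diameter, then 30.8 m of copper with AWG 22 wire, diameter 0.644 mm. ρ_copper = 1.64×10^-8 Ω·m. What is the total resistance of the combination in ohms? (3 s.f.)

Segment 1: A = π(d/2)² = π(7.5000e-04 m)² = 1.767e-06 m²
R₁ = ρL/A = (1.64×10^-8)(18)/(1.767e-06) = 0.167 Ω
Segment 2: A = π(0.644/2 mm)² = π(3.2200e-04 m)² = 3.257e-07 m²
R₂ = (1.64×10^-8)(30.8)/(3.257e-07) = 1.551 Ω
R = R₁ + R₂ = 1.72 Ω

1.72 Ω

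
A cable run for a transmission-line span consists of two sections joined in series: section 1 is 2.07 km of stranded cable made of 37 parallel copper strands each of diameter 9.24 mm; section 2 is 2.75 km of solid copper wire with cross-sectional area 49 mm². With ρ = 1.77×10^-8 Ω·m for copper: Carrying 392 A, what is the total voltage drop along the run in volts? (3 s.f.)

395 V

Section 1: A_strand = π(4.6200e-03)² = 6.706e-05 m²; R₁ = ρL/(N·A_s) = (1.77×10^-8)(2070)/(37×6.706e-05) = 0.01477 Ω
Section 2: A = 49 mm² = 4.900e-05 m²
R₂ = (1.77×10^-8)(2750)/(4.900e-05) = 0.9934 Ω
R = R₁ + R₂ = 1.008 Ω
V = IR = 392 × 1.008 = 395 V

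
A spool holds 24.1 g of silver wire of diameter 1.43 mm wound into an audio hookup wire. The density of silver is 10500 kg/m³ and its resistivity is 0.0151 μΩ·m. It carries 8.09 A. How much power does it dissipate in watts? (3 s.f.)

ρ = 0.0151 μΩ·m = 1.51×10^-8 Ω·m
A = π(d/2)² = π(7.1500e-04 m)² = 1.6061e-06 m²
L = m/(density·A) = 0.0241/(10500×1.6061e-06) = 1.429 m
R = ρL/A = (1.51×10^-8)(1.429)/(1.6061e-06) = 0.01344 Ω
P = I²R = (8.09)² × 0.01344 = 0.879 W

0.879 W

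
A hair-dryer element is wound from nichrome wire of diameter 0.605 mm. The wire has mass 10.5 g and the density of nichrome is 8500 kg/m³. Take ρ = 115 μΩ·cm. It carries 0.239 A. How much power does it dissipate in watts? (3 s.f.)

0.982 W

ρ = 115 μΩ·cm = 1.15×10^-6 Ω·m
A = π(d/2)² = π(3.0250e-04 m)² = 2.8748e-07 m²
L = m/(density·A) = 0.0105/(8500×2.8748e-07) = 4.297 m
R = ρL/A = (1.15×10^-6)(4.297)/(2.8748e-07) = 17.19 Ω
P = I²R = (0.239)² × 17.19 = 0.982 W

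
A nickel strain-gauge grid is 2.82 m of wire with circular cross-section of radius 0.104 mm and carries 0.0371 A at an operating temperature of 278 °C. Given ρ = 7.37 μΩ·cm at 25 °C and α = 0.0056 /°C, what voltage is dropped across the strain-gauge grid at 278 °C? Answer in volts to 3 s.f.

0.548 V

ρ = 7.37 μΩ·cm = 7.37×10^-8 Ω·m
A = πr² = π(1.0400e-04 m)² = 3.398e-08 m²
R₍25₎ = ρL/A = (7.37×10^-8)(2.82)/(3.398e-08) = 6.116 Ω
R₍278₎ = R₍25₎(1 + αΔT) = 6.116 × (1 + 0.0056×253) = 14.78 Ω
V = IR = 0.0371 × 14.78 = 0.548 V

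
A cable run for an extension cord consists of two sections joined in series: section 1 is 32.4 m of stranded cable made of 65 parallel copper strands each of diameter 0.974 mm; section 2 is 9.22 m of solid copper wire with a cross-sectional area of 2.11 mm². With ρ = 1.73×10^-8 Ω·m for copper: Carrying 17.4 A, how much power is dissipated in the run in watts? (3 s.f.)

26.4 W

Section 1: A_strand = π(4.8700e-04)² = 7.451e-07 m²; R₁ = ρL/(N·A_s) = (1.73×10^-8)(32.4)/(65×7.451e-07) = 0.01157 Ω
Section 2: A = 2.11 mm² = 2.110e-06 m²
R₂ = (1.73×10^-8)(9.22)/(2.110e-06) = 0.0756 Ω
R = R₁ + R₂ = 0.08717 Ω
P = I²R = (17.4)² × 0.08717 = 26.4 W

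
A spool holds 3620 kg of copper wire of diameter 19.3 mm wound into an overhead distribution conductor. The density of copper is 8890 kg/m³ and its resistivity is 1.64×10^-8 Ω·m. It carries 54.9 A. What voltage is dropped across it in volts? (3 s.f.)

A = π(d/2)² = π(9.6500e-03 m)² = 2.9255e-04 m²
L = m/(density·A) = 3620/(8890×2.9255e-04) = 1392 m
R = ρL/A = (1.64×10^-8)(1392)/(2.9255e-04) = 0.07803 Ω
V = IR = 54.9 × 0.07803 = 4.28 V

4.28 V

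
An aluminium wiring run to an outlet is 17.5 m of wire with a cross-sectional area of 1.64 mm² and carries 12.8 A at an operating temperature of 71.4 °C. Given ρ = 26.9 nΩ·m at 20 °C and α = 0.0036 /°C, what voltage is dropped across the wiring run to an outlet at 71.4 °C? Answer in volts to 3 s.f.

ρ = 26.9 nΩ·m = 2.69×10^-8 Ω·m
A = 1.64 mm² = 1.640e-06 m²
R₍20₎ = ρL/A = (2.69×10^-8)(17.5)/(1.640e-06) = 0.287 Ω
R₍71.4₎ = R₍20₎(1 + αΔT) = 0.287 × (1 + 0.0036×51.4) = 0.3402 Ω
V = IR = 12.8 × 0.3402 = 4.35 V

4.35 V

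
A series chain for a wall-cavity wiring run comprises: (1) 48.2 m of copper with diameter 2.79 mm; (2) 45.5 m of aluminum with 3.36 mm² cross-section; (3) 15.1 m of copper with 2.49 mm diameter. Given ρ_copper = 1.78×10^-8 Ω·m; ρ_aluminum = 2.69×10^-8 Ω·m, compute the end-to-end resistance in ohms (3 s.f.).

0.560 Ω

Seg 1: A = π(d/2)² = π(1.3950e-03 m)² = 6.114e-06 m²
R_1 = (1.78×10^-8)(48.2)/(6.114e-06) = 0.1403 Ω
Seg 2: A = 3.36 mm² = 3.360e-06 m²
R_2 = (2.69×10^-8)(45.5)/(3.360e-06) = 0.3643 Ω
Seg 3: A = π(d/2)² = π(1.2450e-03 m)² = 4.870e-06 m²
R_3 = (1.78×10^-8)(15.1)/(4.870e-06) = 0.0552 Ω
R_total = R_1 + R_2 + R_3 = 0.560 Ω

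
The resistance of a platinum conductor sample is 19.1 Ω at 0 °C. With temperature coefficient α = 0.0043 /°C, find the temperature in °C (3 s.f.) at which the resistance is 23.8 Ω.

R = R₀(1 + α(T − T₀)) ⇒ T = T₀ + (R/R₀ − 1)/α
T = 0 + (23.8/19.1 − 1)/0.0043 = 0 + (0.2461)/0.0043 = 57.2 °C

57.2 °C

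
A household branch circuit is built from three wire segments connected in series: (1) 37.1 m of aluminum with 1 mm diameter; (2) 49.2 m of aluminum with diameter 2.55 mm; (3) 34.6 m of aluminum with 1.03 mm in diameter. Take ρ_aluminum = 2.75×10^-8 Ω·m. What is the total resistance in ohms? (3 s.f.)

Seg 1: A = π(d/2)² = π(5.0000e-04 m)² = 7.854e-07 m²
R_1 = (2.75×10^-8)(37.1)/(7.854e-07) = 1.299 Ω
Seg 2: A = π(d/2)² = π(1.2750e-03 m)² = 5.107e-06 m²
R_2 = (2.75×10^-8)(49.2)/(5.107e-06) = 0.2649 Ω
Seg 3: A = π(d/2)² = π(5.1500e-04 m)² = 8.332e-07 m²
R_3 = (2.75×10^-8)(34.6)/(8.332e-07) = 1.142 Ω
R_total = R_1 + R_2 + R_3 = 2.71 Ω

2.71 Ω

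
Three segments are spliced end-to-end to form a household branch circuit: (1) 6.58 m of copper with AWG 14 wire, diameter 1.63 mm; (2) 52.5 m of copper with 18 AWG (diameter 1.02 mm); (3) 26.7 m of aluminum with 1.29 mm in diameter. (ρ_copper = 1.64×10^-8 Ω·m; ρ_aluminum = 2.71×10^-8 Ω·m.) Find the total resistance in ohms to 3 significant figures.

Seg 1: A = π(1.63/2 mm)² = π(8.1500e-04 m)² = 2.087e-06 m²
R_1 = (1.64×10^-8)(6.58)/(2.087e-06) = 0.05171 Ω
Seg 2: A = π(1.02/2 mm)² = π(5.1000e-04 m)² = 8.171e-07 m²
R_2 = (1.64×10^-8)(52.5)/(8.171e-07) = 1.054 Ω
Seg 3: A = π(d/2)² = π(6.4500e-04 m)² = 1.307e-06 m²
R_3 = (2.71×10^-8)(26.7)/(1.307e-06) = 0.5536 Ω
R_total = R_1 + R_2 + R_3 = 1.66 Ω

1.66 Ω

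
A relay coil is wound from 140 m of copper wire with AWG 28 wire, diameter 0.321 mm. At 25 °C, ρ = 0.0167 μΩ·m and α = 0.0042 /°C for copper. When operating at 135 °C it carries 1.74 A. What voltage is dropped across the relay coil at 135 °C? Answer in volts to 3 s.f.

ρ = 0.0167 μΩ·m = 1.67×10^-8 Ω·m
A = π(0.321/2 mm)² = π(1.6050e-04 m)² = 8.093e-08 m²
R₍25₎ = ρL/A = (1.67×10^-8)(140)/(8.093e-08) = 28.89 Ω
R₍135₎ = R₍25₎(1 + αΔT) = 28.89 × (1 + 0.0042×110) = 42.24 Ω
V = IR = 1.74 × 42.24 = 73.5 V

73.5 V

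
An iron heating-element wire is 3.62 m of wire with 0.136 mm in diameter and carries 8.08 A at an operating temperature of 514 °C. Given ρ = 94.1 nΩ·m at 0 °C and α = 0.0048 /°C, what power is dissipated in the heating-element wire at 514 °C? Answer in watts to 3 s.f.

5310 W

ρ = 94.1 nΩ·m = 9.41×10^-8 Ω·m
A = π(d/2)² = π(6.8000e-05 m)² = 1.453e-08 m²
R₍0₎ = ρL/A = (9.41×10^-8)(3.62)/(1.453e-08) = 23.45 Ω
R₍514₎ = R₍0₎(1 + αΔT) = 23.45 × (1 + 0.0048×514) = 81.3 Ω
P = I²R = (8.08)² × 81.3 = 5310 W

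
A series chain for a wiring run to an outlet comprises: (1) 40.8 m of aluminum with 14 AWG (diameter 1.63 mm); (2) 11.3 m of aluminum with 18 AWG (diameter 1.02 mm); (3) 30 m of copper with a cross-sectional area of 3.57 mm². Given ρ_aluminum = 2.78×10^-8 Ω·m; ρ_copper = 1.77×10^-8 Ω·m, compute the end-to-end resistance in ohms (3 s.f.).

Seg 1: A = π(1.63/2 mm)² = π(8.1500e-04 m)² = 2.087e-06 m²
R_1 = (2.78×10^-8)(40.8)/(2.087e-06) = 0.5436 Ω
Seg 2: A = π(1.02/2 mm)² = π(5.1000e-04 m)² = 8.171e-07 m²
R_2 = (2.78×10^-8)(11.3)/(8.171e-07) = 0.3844 Ω
Seg 3: A = 3.57 mm² = 3.570e-06 m²
R_3 = (1.77×10^-8)(30)/(3.570e-06) = 0.1487 Ω
R_total = R_1 + R_2 + R_3 = 1.08 Ω

1.08 Ω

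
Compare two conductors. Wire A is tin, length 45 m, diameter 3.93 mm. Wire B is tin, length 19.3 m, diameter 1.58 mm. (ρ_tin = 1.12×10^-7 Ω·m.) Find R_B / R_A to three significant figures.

2.65

R ∝ ρL/d², so R_B/R_A = (L_B/L_A) × (d_A/d_B)²
= (19.3/45) × (3.93/1.58)² = 2.65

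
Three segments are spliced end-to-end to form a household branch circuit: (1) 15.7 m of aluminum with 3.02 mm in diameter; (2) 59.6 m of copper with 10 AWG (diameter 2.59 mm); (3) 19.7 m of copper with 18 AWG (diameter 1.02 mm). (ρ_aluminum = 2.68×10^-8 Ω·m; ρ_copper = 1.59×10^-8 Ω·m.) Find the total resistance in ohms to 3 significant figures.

Seg 1: A = π(d/2)² = π(1.5100e-03 m)² = 7.163e-06 m²
R_1 = (2.68×10^-8)(15.7)/(7.163e-06) = 0.05874 Ω
Seg 2: A = π(2.59/2 mm)² = π(1.2950e-03 m)² = 5.269e-06 m²
R_2 = (1.59×10^-8)(59.6)/(5.269e-06) = 0.1799 Ω
Seg 3: A = π(1.02/2 mm)² = π(5.1000e-04 m)² = 8.171e-07 m²
R_3 = (1.59×10^-8)(19.7)/(8.171e-07) = 0.3833 Ω
R_total = R_1 + R_2 + R_3 = 0.622 Ω

0.622 Ω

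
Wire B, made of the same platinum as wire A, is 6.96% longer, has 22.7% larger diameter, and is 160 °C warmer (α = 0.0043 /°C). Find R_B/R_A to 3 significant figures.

R ∝ ρL/d² with ρ ∝ (1+αΔT), so R_B/R_A = (1 + 6.96/100) × (1 + 22.7/100)⁻² × (1 + 0.0043×160)
= 1.07 × 0.6642 × 1.688 = 1.20

1.20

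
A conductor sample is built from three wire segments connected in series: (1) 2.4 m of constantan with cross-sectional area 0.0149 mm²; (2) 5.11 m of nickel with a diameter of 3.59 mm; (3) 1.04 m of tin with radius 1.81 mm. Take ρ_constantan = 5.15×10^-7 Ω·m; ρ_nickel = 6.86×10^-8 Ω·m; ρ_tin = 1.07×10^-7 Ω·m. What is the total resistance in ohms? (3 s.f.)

Seg 1: A = 0.0149 mm² = 1.490e-08 m²
R_1 = (5.15×10^-7)(2.4)/(1.490e-08) = 82.95 Ω
Seg 2: A = π(d/2)² = π(1.7950e-03 m)² = 1.012e-05 m²
R_2 = (6.86×10^-8)(5.11)/(1.012e-05) = 0.03463 Ω
Seg 3: A = πr² = π(1.8100e-03 m)² = 1.029e-05 m²
R_3 = (1.07×10^-7)(1.04)/(1.029e-05) = 0.01081 Ω
R_total = R_1 + R_2 + R_3 = 83.0 Ω

83.0 Ω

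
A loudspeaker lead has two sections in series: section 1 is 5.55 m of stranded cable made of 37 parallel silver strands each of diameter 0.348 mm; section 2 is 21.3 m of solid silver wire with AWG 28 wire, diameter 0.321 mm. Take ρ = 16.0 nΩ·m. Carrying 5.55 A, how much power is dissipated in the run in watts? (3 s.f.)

130 W

ρ = 16.0 nΩ·m = 1.60×10^-8 Ω·m
Section 1: A_strand = π(1.7400e-04)² = 9.511e-08 m²; R₁ = ρL/(N·A_s) = (1.60×10^-8)(5.55)/(37×9.511e-08) = 0.02523 Ω
Section 2: A = π(0.321/2 mm)² = π(1.6050e-04 m)² = 8.093e-08 m²
R₂ = (1.60×10^-8)(21.3)/(8.093e-08) = 4.211 Ω
R = R₁ + R₂ = 4.236 Ω
P = I²R = (5.55)² × 4.236 = 130 W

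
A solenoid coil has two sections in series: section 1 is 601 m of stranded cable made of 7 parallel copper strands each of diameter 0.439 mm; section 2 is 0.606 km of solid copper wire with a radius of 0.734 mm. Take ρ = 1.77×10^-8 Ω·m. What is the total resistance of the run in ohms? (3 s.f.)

16.4 Ω

Section 1: A_strand = π(2.1950e-04)² = 1.514e-07 m²; R₁ = ρL/(N·A_s) = (1.77×10^-8)(601)/(7×1.514e-07) = 10.04 Ω
Section 2: A = πr² = π(7.3400e-04 m)² = 1.693e-06 m²
R₂ = (1.77×10^-8)(606)/(1.693e-06) = 6.337 Ω
R = R₁ + R₂ = 16.4 Ω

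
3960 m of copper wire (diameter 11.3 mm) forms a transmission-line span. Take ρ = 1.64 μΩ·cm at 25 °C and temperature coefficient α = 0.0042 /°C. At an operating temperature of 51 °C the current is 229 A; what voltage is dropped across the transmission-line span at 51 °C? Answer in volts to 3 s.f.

164 V

ρ = 1.64 μΩ·cm = 1.64×10^-8 Ω·m
A = π(d/2)² = π(5.6500e-03 m)² = 1.003e-04 m²
R₍25₎ = ρL/A = (1.64×10^-8)(3960)/(1.003e-04) = 0.6476 Ω
R₍51₎ = R₍25₎(1 + αΔT) = 0.6476 × (1 + 0.0042×26) = 0.7183 Ω
V = IR = 229 × 0.7183 = 164 V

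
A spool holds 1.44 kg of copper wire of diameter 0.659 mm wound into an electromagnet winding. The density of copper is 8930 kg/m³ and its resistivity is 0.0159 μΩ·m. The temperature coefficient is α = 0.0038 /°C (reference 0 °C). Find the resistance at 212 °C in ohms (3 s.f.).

ρ = 0.0159 μΩ·m = 1.59×10^-8 Ω·m
A = π(d/2)² = π(3.2950e-04 m)² = 3.4108e-07 m²
L = m/(density·A) = 1.44/(8930×3.4108e-07) = 472.8 m
R = ρL/A = (1.59×10^-8)(472.8)/(3.4108e-07) = 22.04 Ω
R(212 °C) = 22.04 × (1 + 0.0038×212) = 39.8 Ω

39.8 Ω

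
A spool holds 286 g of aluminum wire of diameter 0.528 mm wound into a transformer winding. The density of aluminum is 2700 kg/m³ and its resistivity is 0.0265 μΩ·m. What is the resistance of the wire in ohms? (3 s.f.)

ρ = 0.0265 μΩ·m = 2.65×10^-8 Ω·m
A = π(d/2)² = π(2.6400e-04 m)² = 2.1896e-07 m²
L = m/(density·A) = 0.286/(2700×2.1896e-07) = 483.8 m
R = ρL/A = (2.65×10^-8)(483.8)/(2.1896e-07) = 58.6 Ω

58.6 Ω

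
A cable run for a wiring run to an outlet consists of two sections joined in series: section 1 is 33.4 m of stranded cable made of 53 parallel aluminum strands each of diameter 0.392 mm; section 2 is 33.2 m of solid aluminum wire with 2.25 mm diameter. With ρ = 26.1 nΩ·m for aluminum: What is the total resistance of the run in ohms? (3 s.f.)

0.354 Ω

ρ = 26.1 nΩ·m = 2.61×10^-8 Ω·m
Section 1: A_strand = π(1.9600e-04)² = 1.207e-07 m²; R₁ = ρL/(N·A_s) = (2.61×10^-8)(33.4)/(53×1.207e-07) = 0.1363 Ω
Section 2: A = π(d/2)² = π(1.1250e-03 m)² = 3.976e-06 m²
R₂ = (2.61×10^-8)(33.2)/(3.976e-06) = 0.2179 Ω
R = R₁ + R₂ = 0.354 Ω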